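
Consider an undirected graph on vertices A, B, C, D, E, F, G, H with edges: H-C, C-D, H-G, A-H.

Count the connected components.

4

From A: component {A, C, D, G, H}.
From B: component {B}.
From E: component {E}.
From F: component {F}.
That's 4 components.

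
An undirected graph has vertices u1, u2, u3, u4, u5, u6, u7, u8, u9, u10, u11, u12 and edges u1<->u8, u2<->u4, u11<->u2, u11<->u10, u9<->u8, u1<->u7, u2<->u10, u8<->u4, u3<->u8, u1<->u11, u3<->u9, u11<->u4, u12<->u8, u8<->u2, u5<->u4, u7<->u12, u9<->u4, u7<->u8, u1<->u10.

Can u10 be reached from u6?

No

u6 has no edges, so nothing is reachable from it.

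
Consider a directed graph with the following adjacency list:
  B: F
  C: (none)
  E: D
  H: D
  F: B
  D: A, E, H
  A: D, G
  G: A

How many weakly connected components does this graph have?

From A: component {A, D, E, G, H}.
From B: component {B, F}.
From C: component {C}.
That's 3 components.

3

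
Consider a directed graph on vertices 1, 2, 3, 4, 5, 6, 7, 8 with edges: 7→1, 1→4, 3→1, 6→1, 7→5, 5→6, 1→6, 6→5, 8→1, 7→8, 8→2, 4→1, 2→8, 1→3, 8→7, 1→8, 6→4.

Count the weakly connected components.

From 1: component {1, 2, 3, 4, 5, 6, 7, 8}.
That's 1 component.

1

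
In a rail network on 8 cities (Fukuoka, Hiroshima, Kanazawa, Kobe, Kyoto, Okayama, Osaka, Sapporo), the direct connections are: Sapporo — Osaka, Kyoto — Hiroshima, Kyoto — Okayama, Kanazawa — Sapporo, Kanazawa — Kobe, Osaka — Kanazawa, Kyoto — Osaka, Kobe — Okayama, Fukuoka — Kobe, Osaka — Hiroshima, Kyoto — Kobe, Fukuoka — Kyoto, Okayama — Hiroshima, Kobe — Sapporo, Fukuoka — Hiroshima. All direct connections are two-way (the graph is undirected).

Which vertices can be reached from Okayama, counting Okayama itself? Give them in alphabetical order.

Fukuoka, Hiroshima, Kanazawa, Kobe, Kyoto, Okayama, Osaka, Sapporo

Start at Okayama.
Its neighbours: Hiroshima, Kobe, Kyoto.
Then their neighbours: Fukuoka, Kanazawa, Osaka, Sapporo.
Every vertex is now reached.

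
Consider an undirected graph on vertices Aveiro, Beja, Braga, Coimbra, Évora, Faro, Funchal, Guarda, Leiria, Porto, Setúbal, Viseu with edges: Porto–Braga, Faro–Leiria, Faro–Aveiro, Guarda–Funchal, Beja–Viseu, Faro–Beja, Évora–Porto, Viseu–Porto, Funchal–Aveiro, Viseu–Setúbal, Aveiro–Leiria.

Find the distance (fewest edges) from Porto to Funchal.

5

Distance 0: Porto.
Distance 1: Braga, Évora, Viseu.
Distance 2: Beja, Setúbal.
Distance 3: Faro.
Distance 4: Aveiro, Leiria.
Distance 5: Funchal — contains Funchal.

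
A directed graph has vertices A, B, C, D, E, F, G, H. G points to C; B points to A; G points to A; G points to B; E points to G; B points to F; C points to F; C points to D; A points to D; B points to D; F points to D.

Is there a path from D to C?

No

D has no outgoing edges, so nothing is reachable from it.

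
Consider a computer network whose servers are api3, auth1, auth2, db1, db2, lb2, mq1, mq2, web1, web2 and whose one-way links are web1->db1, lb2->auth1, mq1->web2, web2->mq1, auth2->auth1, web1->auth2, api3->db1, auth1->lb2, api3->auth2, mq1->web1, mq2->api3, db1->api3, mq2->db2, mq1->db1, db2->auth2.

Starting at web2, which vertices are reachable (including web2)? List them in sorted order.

api3, auth1, auth2, db1, lb2, mq1, web1, web2

Start at web2.
Its neighbours: mq1.
Then their neighbours: db1, web1.
Then next layer: api3, auth2.
Then next layer: auth1.
Then next layer: lb2.
Nothing further is reachable.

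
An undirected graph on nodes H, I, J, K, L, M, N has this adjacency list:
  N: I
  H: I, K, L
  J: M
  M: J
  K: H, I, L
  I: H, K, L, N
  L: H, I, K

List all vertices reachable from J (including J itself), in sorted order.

J, M

Start at J.
Its neighbours: M.
Nothing further is reachable.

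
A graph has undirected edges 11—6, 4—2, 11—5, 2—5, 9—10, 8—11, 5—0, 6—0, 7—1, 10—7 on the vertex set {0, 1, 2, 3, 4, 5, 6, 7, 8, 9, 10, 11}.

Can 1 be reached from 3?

No

3 has no edges, so nothing is reachable from it.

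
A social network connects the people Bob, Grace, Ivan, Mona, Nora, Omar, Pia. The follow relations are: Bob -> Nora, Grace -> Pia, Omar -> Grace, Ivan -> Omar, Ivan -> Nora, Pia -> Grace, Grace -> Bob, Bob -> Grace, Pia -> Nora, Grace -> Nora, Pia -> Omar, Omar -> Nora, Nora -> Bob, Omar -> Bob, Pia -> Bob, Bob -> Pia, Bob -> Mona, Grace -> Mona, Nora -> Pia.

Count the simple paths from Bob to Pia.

4

Bob→Grace→Nora→Pia
Bob→Grace→Pia
Bob→Nora→Pia
Bob→Pia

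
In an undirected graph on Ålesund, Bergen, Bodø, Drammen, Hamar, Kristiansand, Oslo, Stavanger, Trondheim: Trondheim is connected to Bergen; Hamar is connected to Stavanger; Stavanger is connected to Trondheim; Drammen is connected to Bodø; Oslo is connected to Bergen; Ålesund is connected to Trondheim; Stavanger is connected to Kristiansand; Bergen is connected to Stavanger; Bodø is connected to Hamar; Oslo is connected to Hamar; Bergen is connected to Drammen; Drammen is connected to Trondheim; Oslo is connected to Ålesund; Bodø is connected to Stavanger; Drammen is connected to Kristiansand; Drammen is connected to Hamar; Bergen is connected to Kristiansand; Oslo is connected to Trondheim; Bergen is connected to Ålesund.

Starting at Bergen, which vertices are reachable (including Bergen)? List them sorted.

Start at Bergen.
Its neighbours: Ålesund, Drammen, Kristiansand, Oslo, Stavanger, Trondheim.
Then their neighbours: Bodø, Hamar.
Every vertex is now reached.

Ålesund, Bergen, Bodø, Drammen, Hamar, Kristiansand, Oslo, Stavanger, Trondheim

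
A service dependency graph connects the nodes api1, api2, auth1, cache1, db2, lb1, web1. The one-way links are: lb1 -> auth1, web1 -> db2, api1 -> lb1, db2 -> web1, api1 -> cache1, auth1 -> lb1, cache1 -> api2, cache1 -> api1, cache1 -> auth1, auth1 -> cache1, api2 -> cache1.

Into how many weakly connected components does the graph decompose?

From api1: component {api1, api2, auth1, cache1, lb1}.
From db2: component {db2, web1}.
That's 2 components.

2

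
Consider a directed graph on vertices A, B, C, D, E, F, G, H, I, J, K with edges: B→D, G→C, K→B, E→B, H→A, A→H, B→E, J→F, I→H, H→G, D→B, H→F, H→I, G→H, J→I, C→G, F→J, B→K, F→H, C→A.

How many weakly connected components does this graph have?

From A: component {A, C, F, G, H, I, J}.
From B: component {B, D, E, K}.
That's 2 components.

2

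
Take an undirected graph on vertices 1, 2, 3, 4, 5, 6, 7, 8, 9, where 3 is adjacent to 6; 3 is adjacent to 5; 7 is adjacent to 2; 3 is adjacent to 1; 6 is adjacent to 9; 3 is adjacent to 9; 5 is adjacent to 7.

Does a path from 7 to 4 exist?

No

Explore from 7.
Distance 1: reach 2, 5.
Distance 2: reach 3.
Distance 3: reach 1, 6, 9.
The search is exhausted without reaching 4; it lies in a different component.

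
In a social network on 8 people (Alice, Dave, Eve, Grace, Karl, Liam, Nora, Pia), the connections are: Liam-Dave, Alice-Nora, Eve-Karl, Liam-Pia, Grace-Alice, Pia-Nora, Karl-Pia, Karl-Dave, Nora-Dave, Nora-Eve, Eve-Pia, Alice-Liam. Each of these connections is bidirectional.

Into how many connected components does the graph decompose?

From Alice: component {Alice, Dave, Eve, Grace, Karl, Liam, Nora, Pia}.
That's 1 component.

1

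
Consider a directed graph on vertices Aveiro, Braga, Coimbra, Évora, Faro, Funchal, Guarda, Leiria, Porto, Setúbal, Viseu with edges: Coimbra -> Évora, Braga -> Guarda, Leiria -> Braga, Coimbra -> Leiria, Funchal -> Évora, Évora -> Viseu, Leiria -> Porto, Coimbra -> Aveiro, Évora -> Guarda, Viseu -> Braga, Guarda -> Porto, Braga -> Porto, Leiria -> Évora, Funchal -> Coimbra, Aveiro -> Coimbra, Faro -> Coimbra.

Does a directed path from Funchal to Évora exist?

Yes

Explore from Funchal.
Distance 1: reach Coimbra, Évora.
Found Évora.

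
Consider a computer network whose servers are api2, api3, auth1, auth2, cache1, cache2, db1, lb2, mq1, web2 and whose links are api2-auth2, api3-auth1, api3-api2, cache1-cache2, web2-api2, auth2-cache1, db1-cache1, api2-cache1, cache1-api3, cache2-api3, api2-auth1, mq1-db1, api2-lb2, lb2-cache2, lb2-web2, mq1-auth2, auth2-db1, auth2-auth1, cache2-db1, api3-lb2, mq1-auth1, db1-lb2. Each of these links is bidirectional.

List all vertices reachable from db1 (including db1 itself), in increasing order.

api2, api3, auth1, auth2, cache1, cache2, db1, lb2, mq1, web2

Start at db1.
Its neighbours: auth2, cache1, cache2, lb2, mq1.
Then their neighbours: api2, api3, auth1, web2.
Every vertex is now reached.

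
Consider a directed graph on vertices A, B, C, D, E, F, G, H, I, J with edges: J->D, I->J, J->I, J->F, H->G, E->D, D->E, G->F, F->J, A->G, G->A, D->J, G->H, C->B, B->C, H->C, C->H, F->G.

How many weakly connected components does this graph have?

1

From A: component {A, B, C, D, E, F, G, H, I, J}.
That's 1 component.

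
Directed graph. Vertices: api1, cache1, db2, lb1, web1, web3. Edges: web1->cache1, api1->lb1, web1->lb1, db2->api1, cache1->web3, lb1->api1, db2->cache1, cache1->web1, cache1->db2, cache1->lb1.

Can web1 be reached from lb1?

Explore from lb1.
Distance 1: reach api1.
The search from lb1 is exhausted; no directed path reaches web1.

No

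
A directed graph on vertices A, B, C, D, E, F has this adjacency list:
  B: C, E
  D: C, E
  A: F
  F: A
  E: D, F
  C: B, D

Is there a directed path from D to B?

Explore from D.
Distance 1: reach C, E.
Distance 2: reach B, F.
Found B.

Yes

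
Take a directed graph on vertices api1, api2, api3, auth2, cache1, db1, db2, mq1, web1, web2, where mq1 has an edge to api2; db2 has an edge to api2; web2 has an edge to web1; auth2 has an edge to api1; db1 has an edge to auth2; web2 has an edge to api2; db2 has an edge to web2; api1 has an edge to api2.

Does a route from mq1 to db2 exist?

No

Explore from mq1.
Distance 1: reach api2.
The search from mq1 is exhausted; no directed path reaches db2.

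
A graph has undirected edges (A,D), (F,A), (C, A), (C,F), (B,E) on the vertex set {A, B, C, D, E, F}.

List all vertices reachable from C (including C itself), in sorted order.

A, C, D, F

Start at C.
Its neighbours: A, F.
Then their neighbours: D.
Nothing further is reachable.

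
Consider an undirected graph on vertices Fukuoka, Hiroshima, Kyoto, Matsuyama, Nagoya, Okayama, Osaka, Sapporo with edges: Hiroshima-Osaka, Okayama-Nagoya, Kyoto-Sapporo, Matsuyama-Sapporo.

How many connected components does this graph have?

4

From Fukuoka: component {Fukuoka}.
From Hiroshima: component {Hiroshima, Osaka}.
From Kyoto: component {Kyoto, Matsuyama, Sapporo}.
From Nagoya: component {Nagoya, Okayama}.
That's 4 components.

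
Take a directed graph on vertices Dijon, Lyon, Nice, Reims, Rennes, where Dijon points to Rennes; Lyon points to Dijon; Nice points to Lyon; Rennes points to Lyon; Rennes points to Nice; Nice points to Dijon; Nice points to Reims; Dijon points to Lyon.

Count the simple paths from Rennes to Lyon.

Rennes→Lyon
Rennes→Nice→Dijon→Lyon
Rennes→Nice→Lyon

3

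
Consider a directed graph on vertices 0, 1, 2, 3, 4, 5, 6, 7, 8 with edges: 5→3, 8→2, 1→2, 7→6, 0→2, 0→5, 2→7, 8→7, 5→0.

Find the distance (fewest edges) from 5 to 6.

4

Distance 0: 5.
Distance 1: 0, 3.
Distance 2: 2.
Distance 3: 7.
Distance 4: 6 — contains 6.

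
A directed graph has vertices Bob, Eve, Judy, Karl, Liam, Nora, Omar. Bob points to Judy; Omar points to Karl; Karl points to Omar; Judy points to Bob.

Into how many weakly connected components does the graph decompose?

5

From Bob: component {Bob, Judy}.
From Eve: component {Eve}.
From Karl: component {Karl, Omar}.
From Liam: component {Liam}.
From Nora: component {Nora}.
That's 5 components.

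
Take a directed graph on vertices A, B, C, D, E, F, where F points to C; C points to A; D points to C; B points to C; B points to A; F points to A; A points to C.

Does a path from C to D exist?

No

Explore from C.
Distance 1: reach A.
The search from C is exhausted; no directed path reaches D.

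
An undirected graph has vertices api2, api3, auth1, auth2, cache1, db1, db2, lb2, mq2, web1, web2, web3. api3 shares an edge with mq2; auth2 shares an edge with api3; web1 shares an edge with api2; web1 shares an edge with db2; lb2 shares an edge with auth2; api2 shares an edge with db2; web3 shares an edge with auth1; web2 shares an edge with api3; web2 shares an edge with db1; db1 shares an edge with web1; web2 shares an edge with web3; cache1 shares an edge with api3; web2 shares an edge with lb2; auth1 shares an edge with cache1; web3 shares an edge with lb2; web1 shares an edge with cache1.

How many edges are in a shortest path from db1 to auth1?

Distance 0: db1.
Distance 1: web1, web2.
Distance 2: api2, api3, cache1, db2, lb2, web3.
Distance 3: auth1, auth2, mq2 — contains auth1.

3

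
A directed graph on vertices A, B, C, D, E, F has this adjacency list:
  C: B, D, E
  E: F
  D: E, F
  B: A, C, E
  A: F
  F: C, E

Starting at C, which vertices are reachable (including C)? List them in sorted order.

Start at C.
Its neighbours: B, D, E.
Then their neighbours: A, F.
Every vertex is now reached.

A, B, C, D, E, F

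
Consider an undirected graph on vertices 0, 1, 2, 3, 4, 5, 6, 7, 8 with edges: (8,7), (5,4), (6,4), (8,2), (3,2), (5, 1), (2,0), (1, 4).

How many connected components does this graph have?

2

From 0: component {0, 2, 3, 7, 8}.
From 1: component {1, 4, 5, 6}.
That's 2 components.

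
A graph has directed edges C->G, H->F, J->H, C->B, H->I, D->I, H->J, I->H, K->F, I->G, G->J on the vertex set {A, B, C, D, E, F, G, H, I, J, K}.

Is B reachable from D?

No

Explore from D.
Distance 1: reach I.
Distance 2: reach G, H.
Distance 3: reach F, J.
The search from D is exhausted; no directed path reaches B.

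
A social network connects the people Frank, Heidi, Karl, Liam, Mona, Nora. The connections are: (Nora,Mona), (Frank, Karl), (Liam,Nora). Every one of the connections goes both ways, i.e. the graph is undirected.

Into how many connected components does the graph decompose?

3

From Frank: component {Frank, Karl}.
From Heidi: component {Heidi}.
From Liam: component {Liam, Mona, Nora}.
That's 3 components.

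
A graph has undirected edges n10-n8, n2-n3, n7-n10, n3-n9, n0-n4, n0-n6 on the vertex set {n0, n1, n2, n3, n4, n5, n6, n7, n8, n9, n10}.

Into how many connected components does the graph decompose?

From n0: component {n0, n4, n6}.
From n1: component {n1}.
From n2: component {n2, n3, n9}.
From n5: component {n5}.
From n7: component {n7, n8, n10}.
That's 5 components.

5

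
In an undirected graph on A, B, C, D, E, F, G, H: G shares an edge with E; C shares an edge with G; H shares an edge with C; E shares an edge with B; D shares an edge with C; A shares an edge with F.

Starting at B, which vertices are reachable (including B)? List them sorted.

B, C, D, E, G, H

Start at B.
Its neighbours: E.
Then their neighbours: G.
Then next layer: C.
Then next layer: D, H.
Nothing further is reachable.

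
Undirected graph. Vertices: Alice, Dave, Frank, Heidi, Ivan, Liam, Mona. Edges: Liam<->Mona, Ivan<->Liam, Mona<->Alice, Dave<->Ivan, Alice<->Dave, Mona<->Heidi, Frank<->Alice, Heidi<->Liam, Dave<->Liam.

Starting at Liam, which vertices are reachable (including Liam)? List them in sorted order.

Alice, Dave, Frank, Heidi, Ivan, Liam, Mona

Start at Liam.
Its neighbours: Dave, Heidi, Ivan, Mona.
Then their neighbours: Alice.
Then next layer: Frank.
Every vertex is now reached.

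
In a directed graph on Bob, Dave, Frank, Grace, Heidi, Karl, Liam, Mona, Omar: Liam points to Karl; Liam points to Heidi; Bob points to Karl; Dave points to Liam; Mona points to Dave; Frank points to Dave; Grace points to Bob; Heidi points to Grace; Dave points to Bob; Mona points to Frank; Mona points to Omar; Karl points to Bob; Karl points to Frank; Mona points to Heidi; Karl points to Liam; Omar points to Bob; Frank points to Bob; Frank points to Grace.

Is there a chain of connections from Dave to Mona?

Explore from Dave.
Distance 1: reach Bob, Liam.
Distance 2: reach Heidi, Karl.
Distance 3: reach Frank, Grace.
The search from Dave is exhausted; no directed path reaches Mona.

No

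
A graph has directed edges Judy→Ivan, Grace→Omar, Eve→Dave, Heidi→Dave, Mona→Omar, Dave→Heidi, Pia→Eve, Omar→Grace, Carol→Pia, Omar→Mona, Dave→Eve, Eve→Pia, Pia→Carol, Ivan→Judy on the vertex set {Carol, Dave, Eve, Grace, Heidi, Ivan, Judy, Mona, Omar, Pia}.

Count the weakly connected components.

From Carol: component {Carol, Dave, Eve, Heidi, Pia}.
From Grace: component {Grace, Mona, Omar}.
From Ivan: component {Ivan, Judy}.
That's 3 components.

3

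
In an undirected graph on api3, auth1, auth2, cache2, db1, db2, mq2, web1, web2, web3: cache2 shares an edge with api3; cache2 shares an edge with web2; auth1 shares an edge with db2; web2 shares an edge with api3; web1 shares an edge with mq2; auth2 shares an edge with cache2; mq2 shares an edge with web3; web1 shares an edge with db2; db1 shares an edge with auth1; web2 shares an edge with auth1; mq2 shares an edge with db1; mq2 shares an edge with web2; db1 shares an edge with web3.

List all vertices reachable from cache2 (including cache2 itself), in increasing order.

api3, auth1, auth2, cache2, db1, db2, mq2, web1, web2, web3

Start at cache2.
Its neighbours: api3, auth2, web2.
Then their neighbours: auth1, mq2.
Then next layer: db1, db2, web1, web3.
Every vertex is now reached.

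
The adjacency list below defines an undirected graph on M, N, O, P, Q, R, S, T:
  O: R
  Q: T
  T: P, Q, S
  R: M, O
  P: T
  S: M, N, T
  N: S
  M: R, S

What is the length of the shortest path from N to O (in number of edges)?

Distance 0: N.
Distance 1: S.
Distance 2: M, T.
Distance 3: P, Q, R.
Distance 4: O — contains O.

4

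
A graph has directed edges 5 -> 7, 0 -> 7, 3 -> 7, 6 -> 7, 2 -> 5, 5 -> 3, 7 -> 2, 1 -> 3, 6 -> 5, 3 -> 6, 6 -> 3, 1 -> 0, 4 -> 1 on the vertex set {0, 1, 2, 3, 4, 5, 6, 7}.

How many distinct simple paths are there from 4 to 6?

4→1→0→7→2→5→3→6
4→1→3→6

2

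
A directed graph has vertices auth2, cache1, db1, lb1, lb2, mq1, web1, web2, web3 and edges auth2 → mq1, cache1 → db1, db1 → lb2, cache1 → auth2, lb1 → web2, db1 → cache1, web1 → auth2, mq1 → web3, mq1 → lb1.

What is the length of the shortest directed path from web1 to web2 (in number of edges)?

4

Distance 0: web1.
Distance 1: auth2.
Distance 2: mq1.
Distance 3: lb1, web3.
Distance 4: web2 — contains web2.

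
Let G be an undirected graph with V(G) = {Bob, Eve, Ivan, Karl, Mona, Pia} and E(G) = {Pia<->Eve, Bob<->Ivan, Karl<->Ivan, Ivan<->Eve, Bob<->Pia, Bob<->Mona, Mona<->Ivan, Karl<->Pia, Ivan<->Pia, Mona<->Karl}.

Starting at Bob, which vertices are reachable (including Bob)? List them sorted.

Bob, Eve, Ivan, Karl, Mona, Pia

Start at Bob.
Its neighbours: Ivan, Mona, Pia.
Then their neighbours: Eve, Karl.
Every vertex is now reached.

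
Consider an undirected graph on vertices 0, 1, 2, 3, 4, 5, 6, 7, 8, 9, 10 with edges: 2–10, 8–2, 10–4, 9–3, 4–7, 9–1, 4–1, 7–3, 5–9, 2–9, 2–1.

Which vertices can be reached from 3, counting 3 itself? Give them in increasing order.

Start at 3.
Its neighbours: 7, 9.
Then their neighbours: 1, 2, 4, 5.
Then next layer: 8, 10.
Nothing further is reachable.

1, 2, 3, 4, 5, 7, 8, 9, 10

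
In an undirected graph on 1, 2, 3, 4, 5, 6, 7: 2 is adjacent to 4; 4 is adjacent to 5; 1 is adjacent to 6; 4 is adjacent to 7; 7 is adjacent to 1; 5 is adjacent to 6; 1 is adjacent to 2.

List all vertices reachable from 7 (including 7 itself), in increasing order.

Start at 7.
Its neighbours: 1, 4.
Then their neighbours: 2, 5, 6.
Nothing further is reachable.

1, 2, 4, 5, 6, 7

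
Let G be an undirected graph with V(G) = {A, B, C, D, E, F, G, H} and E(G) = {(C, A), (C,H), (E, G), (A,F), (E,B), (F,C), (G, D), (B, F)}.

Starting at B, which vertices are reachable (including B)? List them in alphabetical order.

Start at B.
Its neighbours: E, F.
Then their neighbours: A, C, G.
Then next layer: D, H.
Every vertex is now reached.

A, B, C, D, E, F, G, H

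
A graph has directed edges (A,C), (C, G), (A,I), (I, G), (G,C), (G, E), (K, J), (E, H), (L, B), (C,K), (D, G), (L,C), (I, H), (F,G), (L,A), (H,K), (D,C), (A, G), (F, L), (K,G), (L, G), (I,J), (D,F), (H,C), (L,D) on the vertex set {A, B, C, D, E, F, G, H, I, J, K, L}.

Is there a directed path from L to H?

Explore from L.
Distance 1: reach A, B, C, D, G.
Distance 2: reach E, F, I, K.
Distance 3: reach H, J.
Found H.

Yes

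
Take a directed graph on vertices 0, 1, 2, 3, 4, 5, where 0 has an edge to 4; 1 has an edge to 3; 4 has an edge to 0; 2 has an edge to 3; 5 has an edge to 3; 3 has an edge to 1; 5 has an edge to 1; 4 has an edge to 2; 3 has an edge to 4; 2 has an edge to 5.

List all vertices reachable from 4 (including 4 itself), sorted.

0, 1, 2, 3, 4, 5

Start at 4.
Its neighbours: 0, 2.
Then their neighbours: 3, 5.
Then next layer: 1.
Every vertex is now reached.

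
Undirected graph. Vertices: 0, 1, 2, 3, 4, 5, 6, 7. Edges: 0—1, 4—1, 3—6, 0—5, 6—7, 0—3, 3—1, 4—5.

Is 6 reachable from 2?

No

2 has no edges, so nothing is reachable from it.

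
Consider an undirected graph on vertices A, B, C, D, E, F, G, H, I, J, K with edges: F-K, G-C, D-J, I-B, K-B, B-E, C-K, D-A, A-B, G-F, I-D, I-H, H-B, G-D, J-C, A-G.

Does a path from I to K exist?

Yes

Explore from I.
Distance 1: reach B, D, H.
Distance 2: reach A, E, G, J, K.
Found K.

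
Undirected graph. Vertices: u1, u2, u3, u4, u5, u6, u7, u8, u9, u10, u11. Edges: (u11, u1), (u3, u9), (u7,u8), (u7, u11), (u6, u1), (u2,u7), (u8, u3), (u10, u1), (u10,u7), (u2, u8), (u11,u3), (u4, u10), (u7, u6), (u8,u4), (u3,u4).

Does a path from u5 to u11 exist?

No

u5 has no edges, so nothing is reachable from it.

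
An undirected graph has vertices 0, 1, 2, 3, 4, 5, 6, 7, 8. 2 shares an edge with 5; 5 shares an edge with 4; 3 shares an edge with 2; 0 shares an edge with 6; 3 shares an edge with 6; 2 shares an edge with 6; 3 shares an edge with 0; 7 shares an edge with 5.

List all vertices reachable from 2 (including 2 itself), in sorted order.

0, 2, 3, 4, 5, 6, 7

Start at 2.
Its neighbours: 3, 5, 6.
Then their neighbours: 0, 4, 7.
Nothing further is reachable.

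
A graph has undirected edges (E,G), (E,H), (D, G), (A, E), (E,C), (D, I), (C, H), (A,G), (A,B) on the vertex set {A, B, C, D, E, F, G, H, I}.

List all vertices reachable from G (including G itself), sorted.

Start at G.
Its neighbours: A, D, E.
Then their neighbours: B, C, H, I.
Nothing further is reachable.

A, B, C, D, E, G, H, I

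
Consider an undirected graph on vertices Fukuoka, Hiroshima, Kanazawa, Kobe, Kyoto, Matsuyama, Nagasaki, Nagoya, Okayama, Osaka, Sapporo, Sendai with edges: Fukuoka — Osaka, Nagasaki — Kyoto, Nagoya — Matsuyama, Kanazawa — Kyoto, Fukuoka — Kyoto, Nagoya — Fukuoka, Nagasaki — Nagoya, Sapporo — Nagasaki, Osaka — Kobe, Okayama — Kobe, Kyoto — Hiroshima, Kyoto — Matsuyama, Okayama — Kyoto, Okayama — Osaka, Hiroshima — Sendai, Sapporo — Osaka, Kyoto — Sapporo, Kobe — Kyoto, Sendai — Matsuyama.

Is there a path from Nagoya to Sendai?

Yes

Explore from Nagoya.
Distance 1: reach Fukuoka, Matsuyama, Nagasaki.
Distance 2: reach Kyoto, Osaka, Sapporo, Sendai.
Found Sendai.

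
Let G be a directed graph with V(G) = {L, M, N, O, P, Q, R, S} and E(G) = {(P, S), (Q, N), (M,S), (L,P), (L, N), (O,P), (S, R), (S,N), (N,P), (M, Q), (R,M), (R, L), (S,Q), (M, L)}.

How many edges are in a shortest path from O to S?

Distance 0: O.
Distance 1: P.
Distance 2: S — contains S.

2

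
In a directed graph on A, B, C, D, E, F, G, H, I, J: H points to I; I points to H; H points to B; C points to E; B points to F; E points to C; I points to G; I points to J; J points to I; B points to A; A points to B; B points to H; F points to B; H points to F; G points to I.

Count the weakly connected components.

3

From A: component {A, B, F, G, H, I, J}.
From C: component {C, E}.
From D: component {D}.
That's 3 components.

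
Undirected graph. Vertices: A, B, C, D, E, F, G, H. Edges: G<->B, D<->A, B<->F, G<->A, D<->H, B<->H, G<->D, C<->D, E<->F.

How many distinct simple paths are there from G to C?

G–A–D–C
G–B–H–D–C
G–D–C

3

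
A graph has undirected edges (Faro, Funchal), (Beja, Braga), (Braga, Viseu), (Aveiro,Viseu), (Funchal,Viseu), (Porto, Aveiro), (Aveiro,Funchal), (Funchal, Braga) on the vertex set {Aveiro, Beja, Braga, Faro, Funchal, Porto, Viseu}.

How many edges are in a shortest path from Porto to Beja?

Distance 0: Porto.
Distance 1: Aveiro.
Distance 2: Funchal, Viseu.
Distance 3: Braga, Faro.
Distance 4: Beja — contains Beja.

4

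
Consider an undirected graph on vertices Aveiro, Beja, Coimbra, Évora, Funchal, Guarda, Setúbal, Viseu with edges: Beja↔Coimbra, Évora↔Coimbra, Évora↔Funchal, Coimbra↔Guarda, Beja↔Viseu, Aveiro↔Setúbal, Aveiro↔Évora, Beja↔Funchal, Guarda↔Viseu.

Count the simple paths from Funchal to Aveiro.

3

Funchal–Beja–Coimbra–Évora–Aveiro
Funchal–Beja–Viseu–Guarda–Coimbra–Évora–Aveiro
Funchal–Évora–Aveiro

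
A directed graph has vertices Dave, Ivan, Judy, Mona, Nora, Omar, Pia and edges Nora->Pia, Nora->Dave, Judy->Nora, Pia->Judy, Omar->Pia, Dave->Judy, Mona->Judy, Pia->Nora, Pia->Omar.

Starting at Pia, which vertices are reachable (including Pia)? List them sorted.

Dave, Judy, Nora, Omar, Pia

Start at Pia.
Its neighbours: Judy, Nora, Omar.
Then their neighbours: Dave.
Nothing further is reachable.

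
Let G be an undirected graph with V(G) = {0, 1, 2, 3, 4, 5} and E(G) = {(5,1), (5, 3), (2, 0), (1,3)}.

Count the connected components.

3

From 0: component {0, 2}.
From 1: component {1, 3, 5}.
From 4: component {4}.
That's 3 components.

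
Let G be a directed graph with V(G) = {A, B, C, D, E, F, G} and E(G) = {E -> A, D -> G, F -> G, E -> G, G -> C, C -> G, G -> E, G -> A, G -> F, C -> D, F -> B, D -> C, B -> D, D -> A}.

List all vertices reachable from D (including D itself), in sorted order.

A, B, C, D, E, F, G

Start at D.
Its neighbours: A, C, G.
Then their neighbours: E, F.
Then next layer: B.
Every vertex is now reached.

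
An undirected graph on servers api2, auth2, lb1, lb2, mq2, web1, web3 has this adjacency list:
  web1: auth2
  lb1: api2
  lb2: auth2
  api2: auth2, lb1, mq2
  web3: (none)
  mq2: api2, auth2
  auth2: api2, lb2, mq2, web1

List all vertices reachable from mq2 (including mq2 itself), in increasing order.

api2, auth2, lb1, lb2, mq2, web1

Start at mq2.
Its neighbours: api2, auth2.
Then their neighbours: lb1, lb2, web1.
Nothing further is reachable.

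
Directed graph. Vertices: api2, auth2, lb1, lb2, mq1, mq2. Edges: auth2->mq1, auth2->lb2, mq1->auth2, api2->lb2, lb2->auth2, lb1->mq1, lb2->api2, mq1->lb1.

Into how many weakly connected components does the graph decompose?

From api2: component {api2, auth2, lb1, lb2, mq1}.
From mq2: component {mq2}.
That's 2 components.

2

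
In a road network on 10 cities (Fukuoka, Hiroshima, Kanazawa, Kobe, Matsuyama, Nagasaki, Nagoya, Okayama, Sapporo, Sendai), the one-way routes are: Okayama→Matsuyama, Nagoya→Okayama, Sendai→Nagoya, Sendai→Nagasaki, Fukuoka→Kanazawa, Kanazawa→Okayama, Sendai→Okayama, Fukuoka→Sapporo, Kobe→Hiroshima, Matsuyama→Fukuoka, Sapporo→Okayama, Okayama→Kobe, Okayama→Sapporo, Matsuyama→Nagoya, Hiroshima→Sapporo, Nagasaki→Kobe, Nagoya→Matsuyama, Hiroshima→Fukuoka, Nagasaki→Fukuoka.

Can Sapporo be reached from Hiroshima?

Explore from Hiroshima.
Distance 1: reach Fukuoka, Sapporo.
Found Sapporo.

Yes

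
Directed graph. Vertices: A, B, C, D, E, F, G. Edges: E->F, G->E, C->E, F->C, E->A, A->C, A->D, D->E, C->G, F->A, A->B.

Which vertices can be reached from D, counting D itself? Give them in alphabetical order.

A, B, C, D, E, F, G

Start at D.
Its neighbours: E.
Then their neighbours: A, F.
Then next layer: B, C.
Then next layer: G.
Every vertex is now reached.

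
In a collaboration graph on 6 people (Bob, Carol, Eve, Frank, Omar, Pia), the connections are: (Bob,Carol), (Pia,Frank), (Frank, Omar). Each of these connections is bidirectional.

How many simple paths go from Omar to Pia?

Omar–Frank–Pia

1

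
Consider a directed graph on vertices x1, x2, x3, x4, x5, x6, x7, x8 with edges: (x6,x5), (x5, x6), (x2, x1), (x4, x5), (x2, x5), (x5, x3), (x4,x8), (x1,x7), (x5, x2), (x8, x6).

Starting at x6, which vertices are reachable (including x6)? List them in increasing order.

x1, x2, x3, x5, x6, x7

Start at x6.
Its neighbours: x5.
Then their neighbours: x2, x3.
Then next layer: x1.
Then next layer: x7.
Nothing further is reachable.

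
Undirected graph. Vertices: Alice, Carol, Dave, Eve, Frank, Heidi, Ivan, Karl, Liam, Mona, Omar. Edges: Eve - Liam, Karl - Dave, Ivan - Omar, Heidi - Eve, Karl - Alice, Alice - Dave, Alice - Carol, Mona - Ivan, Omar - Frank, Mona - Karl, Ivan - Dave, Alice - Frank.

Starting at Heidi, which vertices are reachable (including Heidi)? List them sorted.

Eve, Heidi, Liam

Start at Heidi.
Its neighbours: Eve.
Then their neighbours: Liam.
Nothing further is reachable.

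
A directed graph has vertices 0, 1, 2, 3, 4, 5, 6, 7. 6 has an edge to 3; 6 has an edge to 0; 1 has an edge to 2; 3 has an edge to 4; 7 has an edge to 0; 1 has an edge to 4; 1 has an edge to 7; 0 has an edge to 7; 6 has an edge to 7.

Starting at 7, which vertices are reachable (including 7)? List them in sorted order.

Start at 7.
Its neighbours: 0.
Nothing further is reachable.

0, 7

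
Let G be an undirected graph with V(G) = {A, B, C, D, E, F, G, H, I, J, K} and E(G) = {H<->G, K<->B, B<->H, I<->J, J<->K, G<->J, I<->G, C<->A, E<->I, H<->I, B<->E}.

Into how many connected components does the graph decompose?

From A: component {A, C}.
From B: component {B, E, G, H, I, J, K}.
From D: component {D}.
From F: component {F}.
That's 4 components.

4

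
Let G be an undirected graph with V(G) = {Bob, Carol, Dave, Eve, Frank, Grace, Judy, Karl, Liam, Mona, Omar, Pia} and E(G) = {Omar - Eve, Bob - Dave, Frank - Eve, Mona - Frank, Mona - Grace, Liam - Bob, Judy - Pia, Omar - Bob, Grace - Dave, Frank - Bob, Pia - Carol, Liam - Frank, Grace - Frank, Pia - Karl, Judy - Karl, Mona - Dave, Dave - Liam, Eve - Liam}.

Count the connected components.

From Bob: component {Bob, Dave, Eve, Frank, Grace, Liam, Mona, Omar}.
From Carol: component {Carol, Judy, Karl, Pia}.
That's 2 components.

2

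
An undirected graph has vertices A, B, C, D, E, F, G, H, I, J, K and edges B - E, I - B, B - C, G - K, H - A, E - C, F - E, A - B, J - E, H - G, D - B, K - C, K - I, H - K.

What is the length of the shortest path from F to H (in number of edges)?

4

Distance 0: F.
Distance 1: E.
Distance 2: B, C, J.
Distance 3: A, D, I, K.
Distance 4: G, H — contains H.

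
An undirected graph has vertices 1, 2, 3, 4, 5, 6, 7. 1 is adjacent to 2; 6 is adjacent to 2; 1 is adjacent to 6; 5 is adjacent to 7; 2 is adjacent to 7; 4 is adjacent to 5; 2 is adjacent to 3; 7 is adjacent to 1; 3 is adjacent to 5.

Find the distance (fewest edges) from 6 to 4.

Distance 0: 6.
Distance 1: 1, 2.
Distance 2: 3, 7.
Distance 3: 5.
Distance 4: 4 — contains 4.

4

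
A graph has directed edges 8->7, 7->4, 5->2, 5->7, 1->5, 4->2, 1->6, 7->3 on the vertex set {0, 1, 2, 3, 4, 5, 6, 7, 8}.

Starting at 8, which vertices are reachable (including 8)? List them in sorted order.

Start at 8.
Its neighbours: 7.
Then their neighbours: 3, 4.
Then next layer: 2.
Nothing further is reachable.

2, 3, 4, 7, 8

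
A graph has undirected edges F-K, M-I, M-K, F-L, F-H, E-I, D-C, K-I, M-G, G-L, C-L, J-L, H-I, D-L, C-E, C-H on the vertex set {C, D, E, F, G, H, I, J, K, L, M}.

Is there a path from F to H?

Yes

Explore from F.
Distance 1: reach H, K, L.
Found H.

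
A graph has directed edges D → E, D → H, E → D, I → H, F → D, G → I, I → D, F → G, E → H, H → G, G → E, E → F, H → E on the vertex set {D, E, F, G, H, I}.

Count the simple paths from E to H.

E→D→H
E→F→D→H
E→F→G→I→D→H
E→F→G→I→H
E→H

5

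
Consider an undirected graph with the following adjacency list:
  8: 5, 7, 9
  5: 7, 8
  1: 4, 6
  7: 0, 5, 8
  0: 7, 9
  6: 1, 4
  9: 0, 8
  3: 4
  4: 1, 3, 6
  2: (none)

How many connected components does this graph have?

3

From 0: component {0, 5, 7, 8, 9}.
From 1: component {1, 3, 4, 6}.
From 2: component {2}.
That's 3 components.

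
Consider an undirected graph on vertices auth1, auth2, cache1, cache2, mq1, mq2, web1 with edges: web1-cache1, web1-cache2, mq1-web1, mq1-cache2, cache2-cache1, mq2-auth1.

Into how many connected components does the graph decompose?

From auth1: component {auth1, mq2}.
From auth2: component {auth2}.
From cache1: component {cache1, cache2, mq1, web1}.
That's 3 components.

3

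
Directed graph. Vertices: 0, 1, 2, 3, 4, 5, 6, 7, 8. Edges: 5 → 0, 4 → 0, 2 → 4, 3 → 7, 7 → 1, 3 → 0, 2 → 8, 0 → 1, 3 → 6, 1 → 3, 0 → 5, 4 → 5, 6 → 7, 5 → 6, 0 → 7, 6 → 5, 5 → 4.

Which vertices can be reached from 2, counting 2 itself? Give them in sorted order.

0, 1, 2, 3, 4, 5, 6, 7, 8

Start at 2.
Its neighbours: 4, 8.
Then their neighbours: 0, 5.
Then next layer: 1, 6, 7.
Then next layer: 3.
Every vertex is now reached.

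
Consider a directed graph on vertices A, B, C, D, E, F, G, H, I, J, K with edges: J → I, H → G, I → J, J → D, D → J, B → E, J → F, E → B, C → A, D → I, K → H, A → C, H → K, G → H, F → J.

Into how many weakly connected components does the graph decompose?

From A: component {A, C}.
From B: component {B, E}.
From D: component {D, F, I, J}.
From G: component {G, H, K}.
That's 4 components.

4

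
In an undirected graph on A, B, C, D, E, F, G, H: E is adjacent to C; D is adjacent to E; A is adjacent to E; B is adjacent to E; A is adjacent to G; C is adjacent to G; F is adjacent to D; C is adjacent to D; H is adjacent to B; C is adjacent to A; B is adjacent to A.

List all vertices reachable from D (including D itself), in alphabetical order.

Start at D.
Its neighbours: C, E, F.
Then their neighbours: A, B, G.
Then next layer: H.
Every vertex is now reached.

A, B, C, D, E, F, G, H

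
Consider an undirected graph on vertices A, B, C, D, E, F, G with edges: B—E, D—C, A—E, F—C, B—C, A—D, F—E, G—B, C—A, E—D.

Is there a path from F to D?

Explore from F.
Distance 1: reach C, E.
Distance 2: reach A, B, D.
Found D.

Yes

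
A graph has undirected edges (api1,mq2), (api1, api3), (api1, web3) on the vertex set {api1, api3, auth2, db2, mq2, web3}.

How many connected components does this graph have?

From api1: component {api1, api3, mq2, web3}.
From auth2: component {auth2}.
From db2: component {db2}.
That's 3 components.

3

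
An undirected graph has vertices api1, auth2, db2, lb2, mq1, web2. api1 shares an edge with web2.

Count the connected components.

5

From api1: component {api1, web2}.
From auth2: component {auth2}.
From db2: component {db2}.
From lb2: component {lb2}.
From mq1: component {mq1}.
That's 5 components.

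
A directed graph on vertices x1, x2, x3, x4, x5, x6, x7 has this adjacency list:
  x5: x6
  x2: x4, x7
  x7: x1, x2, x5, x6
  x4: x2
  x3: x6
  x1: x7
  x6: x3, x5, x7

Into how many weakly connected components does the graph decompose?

1

From x1: component {x1, x2, x3, x4, x5, x6, x7}.
That's 1 component.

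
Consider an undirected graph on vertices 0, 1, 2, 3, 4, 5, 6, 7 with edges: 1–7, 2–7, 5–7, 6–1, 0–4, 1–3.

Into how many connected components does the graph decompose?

2

From 0: component {0, 4}.
From 1: component {1, 2, 3, 5, 6, 7}.
That's 2 components.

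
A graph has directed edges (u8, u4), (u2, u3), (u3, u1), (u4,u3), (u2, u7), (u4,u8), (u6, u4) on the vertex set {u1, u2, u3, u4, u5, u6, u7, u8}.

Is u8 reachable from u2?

No

Explore from u2.
Distance 1: reach u3, u7.
Distance 2: reach u1.
The search from u2 is exhausted; no directed path reaches u8.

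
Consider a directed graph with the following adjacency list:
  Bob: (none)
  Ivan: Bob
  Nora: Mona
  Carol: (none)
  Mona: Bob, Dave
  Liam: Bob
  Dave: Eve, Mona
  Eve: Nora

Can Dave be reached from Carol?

Carol has no outgoing edges, so nothing is reachable from it.

No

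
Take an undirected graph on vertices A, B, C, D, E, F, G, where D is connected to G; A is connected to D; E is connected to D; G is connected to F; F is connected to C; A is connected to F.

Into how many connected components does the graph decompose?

2

From A: component {A, C, D, E, F, G}.
From B: component {B}.
That's 2 components.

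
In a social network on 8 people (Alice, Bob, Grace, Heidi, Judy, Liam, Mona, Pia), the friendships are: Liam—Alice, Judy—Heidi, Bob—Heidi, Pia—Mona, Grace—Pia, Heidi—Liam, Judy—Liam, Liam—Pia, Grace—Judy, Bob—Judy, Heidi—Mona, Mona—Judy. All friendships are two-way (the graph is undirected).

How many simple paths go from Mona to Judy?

Mona–Heidi–Bob–Judy
Mona–Heidi–Judy
Mona–Heidi–Liam–Judy
Mona–Heidi–Liam–Pia–Grace–Judy
Mona–Judy
Mona–Pia–Grace–Judy
Mona–Pia–Liam–Heidi–Bob–Judy
Mona–Pia–Liam–Heidi–Judy
Mona–Pia–Liam–Judy

9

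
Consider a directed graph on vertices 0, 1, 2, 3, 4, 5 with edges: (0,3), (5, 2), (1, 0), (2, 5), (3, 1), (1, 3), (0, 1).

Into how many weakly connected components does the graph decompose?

3

From 0: component {0, 1, 3}.
From 2: component {2, 5}.
From 4: component {4}.
That's 3 components.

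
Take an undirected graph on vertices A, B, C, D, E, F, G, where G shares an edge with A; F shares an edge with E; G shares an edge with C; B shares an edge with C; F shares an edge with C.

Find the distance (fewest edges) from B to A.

3

Distance 0: B.
Distance 1: C.
Distance 2: F, G.
Distance 3: A, E — contains A.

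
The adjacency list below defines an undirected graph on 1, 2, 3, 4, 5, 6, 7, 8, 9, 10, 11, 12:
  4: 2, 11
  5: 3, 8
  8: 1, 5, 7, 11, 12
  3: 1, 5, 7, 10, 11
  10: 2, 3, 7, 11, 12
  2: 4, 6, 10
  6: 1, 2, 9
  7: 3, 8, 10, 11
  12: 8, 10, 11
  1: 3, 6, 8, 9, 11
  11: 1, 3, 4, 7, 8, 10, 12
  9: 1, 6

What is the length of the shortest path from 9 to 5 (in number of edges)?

Distance 0: 9.
Distance 1: 1, 6.
Distance 2: 2, 3, 8, 11.
Distance 3: 4, 5, 7, 10, 12 — contains 5.

3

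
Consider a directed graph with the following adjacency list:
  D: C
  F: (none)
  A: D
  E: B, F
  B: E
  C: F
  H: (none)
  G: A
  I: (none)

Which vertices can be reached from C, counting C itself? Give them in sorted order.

C, F

Start at C.
Its neighbours: F.
Nothing further is reachable.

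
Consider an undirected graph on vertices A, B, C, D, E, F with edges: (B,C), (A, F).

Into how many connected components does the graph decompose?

From A: component {A, F}.
From B: component {B, C}.
From D: component {D}.
From E: component {E}.
That's 4 components.

4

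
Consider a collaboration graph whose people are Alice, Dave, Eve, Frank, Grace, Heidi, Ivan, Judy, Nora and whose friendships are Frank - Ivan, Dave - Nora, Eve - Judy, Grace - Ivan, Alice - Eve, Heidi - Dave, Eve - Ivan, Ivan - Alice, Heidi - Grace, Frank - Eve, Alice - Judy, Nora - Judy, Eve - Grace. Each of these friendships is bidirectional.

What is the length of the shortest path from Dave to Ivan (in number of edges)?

3

Distance 0: Dave.
Distance 1: Heidi, Nora.
Distance 2: Grace, Judy.
Distance 3: Alice, Eve, Ivan — contains Ivan.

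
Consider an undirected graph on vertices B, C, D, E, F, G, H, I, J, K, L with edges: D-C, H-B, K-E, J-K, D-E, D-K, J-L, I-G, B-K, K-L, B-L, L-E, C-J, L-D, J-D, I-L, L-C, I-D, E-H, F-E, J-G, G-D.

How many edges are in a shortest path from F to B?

Distance 0: F.
Distance 1: E.
Distance 2: D, H, K, L.
Distance 3: B, C, G, I, J — contains B.

3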